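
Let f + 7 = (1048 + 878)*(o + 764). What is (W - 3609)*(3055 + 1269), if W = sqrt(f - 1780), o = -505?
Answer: -15605316 + 4324*sqrt(497047) ≈ -1.2557e+7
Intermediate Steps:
f = 498827 (f = -7 + (1048 + 878)*(-505 + 764) = -7 + 1926*259 = -7 + 498834 = 498827)
W = sqrt(497047) (W = sqrt(498827 - 1780) = sqrt(497047) ≈ 705.02)
(W - 3609)*(3055 + 1269) = (sqrt(497047) - 3609)*(3055 + 1269) = (-3609 + sqrt(497047))*4324 = -15605316 + 4324*sqrt(497047)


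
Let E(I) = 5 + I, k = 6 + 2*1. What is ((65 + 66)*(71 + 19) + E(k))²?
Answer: 139310809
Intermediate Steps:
k = 8 (k = 6 + 2 = 8)
((65 + 66)*(71 + 19) + E(k))² = ((65 + 66)*(71 + 19) + (5 + 8))² = (131*90 + 13)² = (11790 + 13)² = 11803² = 139310809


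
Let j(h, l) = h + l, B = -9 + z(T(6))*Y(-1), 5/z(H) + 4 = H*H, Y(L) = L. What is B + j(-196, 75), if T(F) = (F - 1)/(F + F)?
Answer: -70910/551 ≈ -128.69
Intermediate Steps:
T(F) = (-1 + F)/(2*F) (T(F) = (-1 + F)/((2*F)) = (-1 + F)*(1/(2*F)) = (-1 + F)/(2*F))
z(H) = 5/(-4 + H²) (z(H) = 5/(-4 + H*H) = 5/(-4 + H²))
B = -4239/551 (B = -9 + (5/(-4 + ((½)*(-1 + 6)/6)²))*(-1) = -9 + (5/(-4 + ((½)*(⅙)*5)²))*(-1) = -9 + (5/(-4 + (5/12)²))*(-1) = -9 + (5/(-4 + 25/144))*(-1) = -9 + (5/(-551/144))*(-1) = -9 + (5*(-144/551))*(-1) = -9 - 720/551*(-1) = -9 + 720/551 = -4239/551 ≈ -7.6933)
B + j(-196, 75) = -4239/551 + (-196 + 75) = -4239/551 - 121 = -70910/551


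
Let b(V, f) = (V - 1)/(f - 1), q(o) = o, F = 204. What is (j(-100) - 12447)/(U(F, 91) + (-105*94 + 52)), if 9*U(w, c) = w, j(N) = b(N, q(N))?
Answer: 2667/2099 ≈ 1.2706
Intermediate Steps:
b(V, f) = (-1 + V)/(-1 + f)
j(N) = 1 (j(N) = (-1 + N)/(-1 + N) = 1)
U(w, c) = w/9
(j(-100) - 12447)/(U(F, 91) + (-105*94 + 52)) = (1 - 12447)/((⅑)*204 + (-105*94 + 52)) = -12446/(68/3 + (-9870 + 52)) = -12446/(68/3 - 9818) = -12446/(-29386/3) = -12446*(-3/29386) = 2667/2099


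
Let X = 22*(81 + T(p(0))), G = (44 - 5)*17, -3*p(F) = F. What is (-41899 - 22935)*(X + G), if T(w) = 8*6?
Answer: -226983834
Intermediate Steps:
p(F) = -F/3
T(w) = 48
G = 663 (G = 39*17 = 663)
X = 2838 (X = 22*(81 + 48) = 22*129 = 2838)
(-41899 - 22935)*(X + G) = (-41899 - 22935)*(2838 + 663) = -64834*3501 = -226983834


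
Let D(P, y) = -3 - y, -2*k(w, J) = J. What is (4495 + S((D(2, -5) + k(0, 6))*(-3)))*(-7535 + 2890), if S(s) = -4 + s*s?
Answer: -20902500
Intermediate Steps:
k(w, J) = -J/2
S(s) = -4 + s²
(4495 + S((D(2, -5) + k(0, 6))*(-3)))*(-7535 + 2890) = (4495 + (-4 + (((-3 - 1*(-5)) - ½*6)*(-3))²))*(-7535 + 2890) = (4495 + (-4 + (((-3 + 5) - 3)*(-3))²))*(-4645) = (4495 + (-4 + ((2 - 3)*(-3))²))*(-4645) = (4495 + (-4 + (-1*(-3))²))*(-4645) = (4495 + (-4 + 3²))*(-4645) = (4495 + (-4 + 9))*(-4645) = (4495 + 5)*(-4645) = 4500*(-4645) = -20902500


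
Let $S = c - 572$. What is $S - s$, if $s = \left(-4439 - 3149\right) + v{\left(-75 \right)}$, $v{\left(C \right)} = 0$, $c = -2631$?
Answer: $4385$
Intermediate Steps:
$s = -7588$ ($s = \left(-4439 - 3149\right) + 0 = -7588 + 0 = -7588$)
$S = -3203$ ($S = -2631 - 572 = -3203$)
$S - s = -3203 - -7588 = -3203 + 7588 = 4385$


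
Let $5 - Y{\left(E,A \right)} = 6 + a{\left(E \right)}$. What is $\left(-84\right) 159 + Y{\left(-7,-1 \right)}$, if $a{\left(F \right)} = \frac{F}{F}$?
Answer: $-13358$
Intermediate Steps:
$a{\left(F \right)} = 1$
$Y{\left(E,A \right)} = -2$ ($Y{\left(E,A \right)} = 5 - \left(6 + 1\right) = 5 - 7 = -2$)
$\left(-84\right) 159 + Y{\left(-7,-1 \right)} = \left(-84\right) 159 - 2 = -13356 - 2 = -13358$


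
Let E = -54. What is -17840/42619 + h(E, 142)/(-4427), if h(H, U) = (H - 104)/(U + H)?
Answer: -3471651019/8301669772 ≈ -0.41819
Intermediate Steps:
h(H, U) = (-104 + H)/(H + U)
-17840/42619 + h(E, 142)/(-4427) = -17840/42619 + ((-104 - 54)/(-54 + 142))/(-4427) = -17840*1/42619 + (-158/88)*(-1/4427) = -17840/42619 + ((1/88)*(-158))*(-1/4427) = -17840/42619 - 79/44*(-1/4427) = -17840/42619 + 79/194788 = -3471651019/8301669772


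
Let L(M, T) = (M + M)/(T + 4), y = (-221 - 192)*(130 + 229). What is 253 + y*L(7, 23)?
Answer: -2068907/27 ≈ -76626.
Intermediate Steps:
y = -148267 (y = -413*359 = -148267)
L(M, T) = 2*M/(4 + T) (L(M, T) = (2*M)/(4 + T) = 2*M/(4 + T))
253 + y*L(7, 23) = 253 - 296534*7/(4 + 23) = 253 - 296534*7/27 = 253 - 148267*14/27 = 253 - 2075738/27 = -2068907/27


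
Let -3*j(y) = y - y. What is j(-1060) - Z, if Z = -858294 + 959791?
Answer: -101497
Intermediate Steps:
j(y) = 0 (j(y) = -(y - y)/3 = -⅓*0 = 0)
Z = 101497
j(-1060) - Z = 0 - 1*101497 = 0 - 101497 = -101497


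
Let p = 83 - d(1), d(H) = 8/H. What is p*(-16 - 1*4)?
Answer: -1500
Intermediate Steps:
p = 75 (p = 83 - 8/1 = 83 - 8 = 75)
p*(-16 - 1*4) = 75*(-16 - 1*4) = 75*(-16 - 4) = 75*(-20) = -1500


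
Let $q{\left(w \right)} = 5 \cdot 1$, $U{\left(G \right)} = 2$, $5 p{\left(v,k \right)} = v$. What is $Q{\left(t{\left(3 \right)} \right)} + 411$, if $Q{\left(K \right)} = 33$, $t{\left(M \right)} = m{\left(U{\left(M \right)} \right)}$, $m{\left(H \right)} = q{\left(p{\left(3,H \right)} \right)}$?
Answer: $444$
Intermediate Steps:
$p{\left(v,k \right)} = \frac{v}{5}$
$q{\left(w \right)} = 5$
$m{\left(H \right)} = 5$
$t{\left(M \right)} = 5$
$Q{\left(t{\left(3 \right)} \right)} + 411 = 33 + 411 = 444$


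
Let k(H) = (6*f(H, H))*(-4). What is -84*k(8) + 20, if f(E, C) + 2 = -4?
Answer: -12076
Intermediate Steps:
f(E, C) = -6 (f(E, C) = -2 - 4 = -6)
k(H) = 144 (k(H) = (6*(-6))*(-4) = -36*(-4) = 144)
-84*k(8) + 20 = -84*144 + 20 = -12096 + 20 = -12076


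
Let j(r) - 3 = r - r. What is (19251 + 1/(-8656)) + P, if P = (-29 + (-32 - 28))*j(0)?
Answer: 164325503/8656 ≈ 18984.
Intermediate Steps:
j(r) = 3 (j(r) = 3 + (r - r) = 3 + 0 = 3)
P = -267 (P = (-29 + (-32 - 28))*3 = (-29 - 60)*3 = -89*3 = -267)
(19251 + 1/(-8656)) + P = (19251 + 1/(-8656)) - 267 = (19251 - 1/8656) - 267 = 166636655/8656 - 267 = 164325503/8656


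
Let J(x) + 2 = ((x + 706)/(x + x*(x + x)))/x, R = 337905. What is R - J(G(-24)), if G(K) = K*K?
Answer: 64631088027007/191268864 ≈ 3.3791e+5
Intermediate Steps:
G(K) = K²
J(x) = -2 + (706 + x)/(x*(x + 2*x²)) (J(x) = -2 + ((x + 706)/(x + x*(x + x)))/x = -2 + ((706 + x)/(x + x*(2*x)))/x = -2 + ((706 + x)/(x + 2*x²))/x = -2 + (706 + x)/(x*(x + 2*x²)))
R - J(G(-24)) = 337905 - (706 + (-24)² - 4*((-24)²)³ - 2*((-24)²)²)/(((-24)²)²*(1 + 2*(-24)²)) = 337905 - (706 + 576 - 4*576³ - 2*576²)/(576²*(1 + 2*576)) = 337905 - (706 + 576 - 4*191102976 - 2*331776)/(331776*(1 + 1152)) = 337905 - (706 + 576 - 764411904 - 663552)/(331776*1153) = 337905 - (-765074174)/(331776*1153) = 337905 - 1*(-382537087/191268864) = 337905 + 382537087/191268864 = 64631088027007/191268864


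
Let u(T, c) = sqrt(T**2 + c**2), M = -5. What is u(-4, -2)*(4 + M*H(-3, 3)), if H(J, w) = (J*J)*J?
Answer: 278*sqrt(5) ≈ 621.63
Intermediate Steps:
H(J, w) = J**3 (H(J, w) = J**2*J = J**3)
u(-4, -2)*(4 + M*H(-3, 3)) = sqrt((-4)**2 + (-2)**2)*(4 - 5*(-3)**3) = sqrt(16 + 4)*(4 - 5*(-27)) = sqrt(20)*(4 + 135) = (2*sqrt(5))*139 = 278*sqrt(5)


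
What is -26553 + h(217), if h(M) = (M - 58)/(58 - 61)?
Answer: -26606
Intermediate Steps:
h(M) = 58/3 - M/3 (h(M) = (-58 + M)/(-3) = (-58 + M)*(-⅓) = 58/3 - M/3)
-26553 + h(217) = -26553 + (58/3 - ⅓*217) = -26553 + (58/3 - 217/3) = -26553 - 53 = -26606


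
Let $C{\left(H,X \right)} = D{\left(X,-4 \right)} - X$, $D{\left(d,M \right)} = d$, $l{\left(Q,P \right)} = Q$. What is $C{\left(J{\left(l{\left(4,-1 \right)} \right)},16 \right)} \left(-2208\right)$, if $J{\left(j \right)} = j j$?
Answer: $0$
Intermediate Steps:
$J{\left(j \right)} = j^{2}$
$C{\left(H,X \right)} = 0$ ($C{\left(H,X \right)} = X - X = 0$)
$C{\left(J{\left(l{\left(4,-1 \right)} \right)},16 \right)} \left(-2208\right) = 0 \left(-2208\right) = 0$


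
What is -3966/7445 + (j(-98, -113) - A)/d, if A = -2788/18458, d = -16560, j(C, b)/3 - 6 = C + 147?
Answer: -123496035299/227567205360 ≈ -0.54268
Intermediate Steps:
j(C, b) = 459 + 3*C (j(C, b) = 18 + 3*(C + 147) = 18 + 3*(147 + C) = 18 + (441 + 3*C) = 459 + 3*C)
A = -1394/9229 (A = -2788*1/18458 = -1394/9229 ≈ -0.15105)
-3966/7445 + (j(-98, -113) - A)/d = -3966/7445 + ((459 + 3*(-98)) - 1*(-1394/9229))/(-16560) = -3966*1/7445 + ((459 - 294) + 1394/9229)*(-1/16560) = -3966/7445 + (165 + 1394/9229)*(-1/16560) = -3966/7445 + (1524179/9229)*(-1/16560) = -3966/7445 - 1524179/152832240 = -123496035299/227567205360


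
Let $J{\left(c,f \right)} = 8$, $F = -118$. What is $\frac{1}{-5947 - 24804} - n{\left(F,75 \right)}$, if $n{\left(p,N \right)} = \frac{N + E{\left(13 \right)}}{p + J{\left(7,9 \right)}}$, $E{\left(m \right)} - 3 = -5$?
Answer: $\frac{2244713}{3382610} \approx 0.6636$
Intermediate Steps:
$E{\left(m \right)} = -2$ ($E{\left(m \right)} = 3 - 5 = -2$)
$n{\left(p,N \right)} = \frac{-2 + N}{8 + p}$ ($n{\left(p,N \right)} = \frac{N - 2}{p + 8} = \frac{-2 + N}{8 + p}$)
$\frac{1}{-5947 - 24804} - n{\left(F,75 \right)} = \frac{1}{-5947 - 24804} - \frac{-2 + 75}{8 - 118} = \frac{1}{-30751} - \frac{1}{-110} \cdot 73 = - \frac{1}{30751} - \left(- \frac{1}{110}\right) 73 = - \frac{1}{30751} - - \frac{73}{110} = - \frac{1}{30751} + \frac{73}{110} = \frac{2244713}{3382610}$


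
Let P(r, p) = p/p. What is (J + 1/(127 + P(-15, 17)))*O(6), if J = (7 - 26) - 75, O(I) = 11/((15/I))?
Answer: -132341/320 ≈ -413.57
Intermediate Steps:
O(I) = 11*I/15 (O(I) = 11*(I/15) = 11*I/15)
P(r, p) = 1
J = -94 (J = -19 - 75 = -94)
(J + 1/(127 + P(-15, 17)))*O(6) = (-94 + 1/(127 + 1))*((11/15)*6) = (-94 + 1/128)*(22/5) = -12031/128*22/5 = -132341/320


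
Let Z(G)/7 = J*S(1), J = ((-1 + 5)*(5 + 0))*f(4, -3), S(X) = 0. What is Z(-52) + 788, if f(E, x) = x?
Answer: 788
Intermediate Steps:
J = -60 (J = ((-1 + 5)*(5 + 0))*(-3) = (4*5)*(-3) = 20*(-3) = -60)
Z(G) = 0 (Z(G) = 7*(-60*0) = 7*0 = 0)
Z(-52) + 788 = 0 + 788 = 788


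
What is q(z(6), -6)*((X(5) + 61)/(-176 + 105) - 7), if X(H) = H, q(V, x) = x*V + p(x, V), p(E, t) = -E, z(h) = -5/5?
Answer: -6756/71 ≈ -95.155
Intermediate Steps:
z(h) = -1 (z(h) = -5*⅕ = -1)
q(V, x) = -x + V*x (q(V, x) = x*V - x = V*x - x = -x + V*x)
q(z(6), -6)*((X(5) + 61)/(-176 + 105) - 7) = (-6*(-1 - 1))*((5 + 61)/(-176 + 105) - 7) = (-6*(-2))*(66/(-71) - 7) = 12*(66*(-1/71) - 7) = 12*(-66/71 - 7) = 12*(-563/71) = -6756/71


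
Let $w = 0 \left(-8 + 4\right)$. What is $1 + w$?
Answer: $1$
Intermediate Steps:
$w = 0$ ($w = 0 \left(-4\right) = 0$)
$1 + w = 1 + 0 = 1$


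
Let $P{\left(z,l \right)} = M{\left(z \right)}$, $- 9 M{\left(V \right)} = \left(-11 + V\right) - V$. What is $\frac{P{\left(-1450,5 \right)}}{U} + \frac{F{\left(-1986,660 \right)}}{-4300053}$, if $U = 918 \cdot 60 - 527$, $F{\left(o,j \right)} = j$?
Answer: $- \frac{92248079}{703742373927} \approx -0.00013108$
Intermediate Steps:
$M{\left(V \right)} = \frac{11}{9}$ ($M{\left(V \right)} = - \frac{\left(-11 + V\right) - V}{9} = \left(- \frac{1}{9}\right) \left(-11\right) = \frac{11}{9}$)
$P{\left(z,l \right)} = \frac{11}{9}$
$U = 54553$ ($U = 55080 - 527 = 54553$)
$\frac{P{\left(-1450,5 \right)}}{U} + \frac{F{\left(-1986,660 \right)}}{-4300053} = \frac{11}{9 \cdot 54553} + \frac{660}{-4300053} = \frac{11}{9} \cdot \frac{1}{54553} + 660 \left(- \frac{1}{4300053}\right) = \frac{11}{490977} - \frac{220}{1433351} = - \frac{92248079}{703742373927}$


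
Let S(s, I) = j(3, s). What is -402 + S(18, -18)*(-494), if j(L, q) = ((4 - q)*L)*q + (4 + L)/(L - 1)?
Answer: 371333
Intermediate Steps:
j(L, q) = (4 + L)/(-1 + L) + L*q*(4 - q) (j(L, q) = (L*(4 - q))*q + (4 + L)/(-1 + L) = L*q*(4 - q) + (4 + L)/(-1 + L) = (4 + L)/(-1 + L) + L*q*(4 - q))
S(s, I) = 7/2 - 3*s**2 + 12*s (S(s, I) = (4 + 3 + 3*s**2 - 1*3**2*s**2 - 4*3*s + 4*s*3**2)/(-1 + 3) = (4 + 3 + 3*s**2 - 1*9*s**2 - 12*s + 4*s*9)/2 = (4 + 3 + 3*s**2 - 9*s**2 - 12*s + 36*s)/2 = (7 - 6*s**2 + 24*s)/2 = 7/2 - 3*s**2 + 12*s)
-402 + S(18, -18)*(-494) = -402 + (7/2 - 3*18**2 + 12*18)*(-494) = -402 + (7/2 - 3*324 + 216)*(-494) = -402 + (7/2 - 972 + 216)*(-494) = -402 - 1505/2*(-494) = -402 + 371735 = 371333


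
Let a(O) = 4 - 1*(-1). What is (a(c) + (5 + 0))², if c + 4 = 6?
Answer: 100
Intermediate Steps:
c = 2 (c = -4 + 6 = 2)
a(O) = 5 (a(O) = 4 + 1 = 5)
(a(c) + (5 + 0))² = (5 + (5 + 0))² = (5 + 5)² = 10² = 100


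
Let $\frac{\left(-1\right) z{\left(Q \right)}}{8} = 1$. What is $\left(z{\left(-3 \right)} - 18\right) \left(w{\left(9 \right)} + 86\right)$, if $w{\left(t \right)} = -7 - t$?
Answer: $-1820$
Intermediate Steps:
$z{\left(Q \right)} = -8$ ($z{\left(Q \right)} = \left(-8\right) 1 = -8$)
$\left(z{\left(-3 \right)} - 18\right) \left(w{\left(9 \right)} + 86\right) = \left(-8 - 18\right) \left(\left(-7 - 9\right) + 86\right) = - 26 \left(\left(-7 - 9\right) + 86\right) = - 26 \left(-16 + 86\right) = \left(-26\right) 70 = -1820$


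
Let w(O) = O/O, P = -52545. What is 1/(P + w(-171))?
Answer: -1/52544 ≈ -1.9032e-5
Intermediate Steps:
w(O) = 1
1/(P + w(-171)) = 1/(-52545 + 1) = 1/(-52544) = -1/52544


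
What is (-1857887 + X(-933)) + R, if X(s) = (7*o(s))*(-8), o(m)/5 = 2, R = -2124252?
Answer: -3982699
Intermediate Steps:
o(m) = 10 (o(m) = 5*2 = 10)
X(s) = -560 (X(s) = (7*10)*(-8) = 70*(-8) = -560)
(-1857887 + X(-933)) + R = (-1857887 - 560) - 2124252 = -1858447 - 2124252 = -3982699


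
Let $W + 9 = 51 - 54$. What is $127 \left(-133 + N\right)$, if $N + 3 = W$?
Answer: $-18796$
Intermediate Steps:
$W = -12$ ($W = -9 + \left(51 - 54\right) = -9 - 3 = -12$)
$N = -15$ ($N = -3 - 12 = -15$)
$127 \left(-133 + N\right) = 127 \left(-133 - 15\right) = 127 \left(-148\right) = -18796$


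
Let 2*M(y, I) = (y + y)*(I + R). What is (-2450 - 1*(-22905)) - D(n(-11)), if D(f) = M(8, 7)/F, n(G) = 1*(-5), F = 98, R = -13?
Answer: 1002319/49 ≈ 20456.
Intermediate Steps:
M(y, I) = y*(-13 + I) (M(y, I) = ((y + y)*(I - 13))/2 = ((2*y)*(-13 + I))/2 = (2*y*(-13 + I))/2 = y*(-13 + I))
n(G) = -5
D(f) = -24/49 (D(f) = (8*(-13 + 7))/98 = (8*(-6))*(1/98) = -48*1/98 = -24/49)
(-2450 - 1*(-22905)) - D(n(-11)) = (-2450 - 1*(-22905)) - 1*(-24/49) = (-2450 + 22905) + 24/49 = 20455 + 24/49 = 1002319/49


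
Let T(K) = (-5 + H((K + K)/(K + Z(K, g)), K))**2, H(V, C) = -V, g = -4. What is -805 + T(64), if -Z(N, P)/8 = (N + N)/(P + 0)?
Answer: -19396/25 ≈ -775.84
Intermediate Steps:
Z(N, P) = -16*N/P (Z(N, P) = -8*(N + N)/(P + 0) = -8*2*N/P = -16*N/P)
T(K) = 729/25 (T(K) = (-5 - (K + K)/(K - 16*K/(-4)))**2 = (-5 - 2*K/(K - 16*K*(-1/4)))**2 = (-5 - 2*K/(K + 4*K))**2 = (-5 - 2*K/(5*K))**2 = (-5 - 2*K*1/(5*K))**2 = (-5 - 1*2/5)**2 = (-5 - 2/5)**2 = (-27/5)**2 = 729/25)
-805 + T(64) = -805 + 729/25 = -19396/25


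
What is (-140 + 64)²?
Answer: 5776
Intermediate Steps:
(-140 + 64)² = (-76)² = 5776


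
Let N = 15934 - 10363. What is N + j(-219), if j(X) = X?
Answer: 5352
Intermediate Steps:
N = 5571
N + j(-219) = 5571 - 219 = 5352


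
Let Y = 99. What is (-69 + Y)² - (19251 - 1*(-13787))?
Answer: -32138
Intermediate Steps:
(-69 + Y)² - (19251 - 1*(-13787)) = (-69 + 99)² - (19251 - 1*(-13787)) = 30² - (19251 + 13787) = 900 - 1*33038 = 900 - 33038 = -32138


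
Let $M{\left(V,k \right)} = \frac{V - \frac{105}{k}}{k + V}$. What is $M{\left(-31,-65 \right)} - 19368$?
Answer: $- \frac{12085441}{624} \approx -19368.0$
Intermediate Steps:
$M{\left(V,k \right)} = \frac{V - \frac{105}{k}}{V + k}$
$M{\left(-31,-65 \right)} - 19368 = \frac{-105 - -2015}{\left(-65\right) \left(-31 - 65\right)} - 19368 = - \frac{-105 + 2015}{65 \left(-96\right)} - 19368 = \left(- \frac{1}{65}\right) \left(- \frac{1}{96}\right) 1910 - 19368 = \frac{191}{624} - 19368 = - \frac{12085441}{624}$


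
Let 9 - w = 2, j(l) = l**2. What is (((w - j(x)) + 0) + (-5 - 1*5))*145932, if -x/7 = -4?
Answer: -114848484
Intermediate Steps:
x = 28 (x = -7*(-4) = 28)
w = 7 (w = 9 - 1*2 = 9 - 2 = 7)
(((w - j(x)) + 0) + (-5 - 1*5))*145932 = (((7 - 1*28**2) + 0) + (-5 - 1*5))*145932 = (((7 - 1*784) + 0) + (-5 - 5))*145932 = (((7 - 784) + 0) - 10)*145932 = ((-777 + 0) - 10)*145932 = (-777 - 10)*145932 = -787*145932 = -114848484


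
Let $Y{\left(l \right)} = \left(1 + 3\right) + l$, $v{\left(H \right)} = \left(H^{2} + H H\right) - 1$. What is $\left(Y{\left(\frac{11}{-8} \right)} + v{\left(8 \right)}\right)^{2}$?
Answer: $\frac{1075369}{64} \approx 16803.0$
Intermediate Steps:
$v{\left(H \right)} = -1 + 2 H^{2}$ ($v{\left(H \right)} = \left(H^{2} + H^{2}\right) - 1 = 2 H^{2} - 1 = -1 + 2 H^{2}$)
$Y{\left(l \right)} = 4 + l$
$\left(Y{\left(\frac{11}{-8} \right)} + v{\left(8 \right)}\right)^{2} = \left(\left(4 + \frac{11}{-8}\right) - \left(1 - 2 \cdot 8^{2}\right)\right)^{2} = \left(\left(4 + 11 \left(- \frac{1}{8}\right)\right) + \left(-1 + 2 \cdot 64\right)\right)^{2} = \left(\left(4 - \frac{11}{8}\right) + \left(-1 + 128\right)\right)^{2} = \left(\frac{21}{8} + 127\right)^{2} = \left(\frac{1037}{8}\right)^{2} = \frac{1075369}{64}$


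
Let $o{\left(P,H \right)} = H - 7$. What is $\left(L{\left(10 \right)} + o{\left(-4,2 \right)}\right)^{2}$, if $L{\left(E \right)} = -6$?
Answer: $121$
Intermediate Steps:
$o{\left(P,H \right)} = -7 + H$ ($o{\left(P,H \right)} = H - 7 = -7 + H$)
$\left(L{\left(10 \right)} + o{\left(-4,2 \right)}\right)^{2} = \left(-6 + \left(-7 + 2\right)\right)^{2} = \left(-6 - 5\right)^{2} = \left(-11\right)^{2} = 121$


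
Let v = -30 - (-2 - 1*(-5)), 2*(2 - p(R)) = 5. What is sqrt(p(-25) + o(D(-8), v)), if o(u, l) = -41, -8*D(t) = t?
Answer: I*sqrt(166)/2 ≈ 6.442*I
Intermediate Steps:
D(t) = -t/8
p(R) = -1/2 (p(R) = 2 - 1/2*5 = 2 - 5/2 = -1/2)
v = -33 (v = -30 - (-2 + 5) = -30 - 1*3 = -30 - 3 = -33)
sqrt(p(-25) + o(D(-8), v)) = sqrt(-1/2 - 41) = sqrt(-83/2) = I*sqrt(166)/2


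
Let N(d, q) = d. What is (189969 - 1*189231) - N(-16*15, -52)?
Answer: 978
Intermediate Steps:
(189969 - 1*189231) - N(-16*15, -52) = (189969 - 1*189231) - (-16)*15 = (189969 - 189231) - 1*(-240) = 738 + 240 = 978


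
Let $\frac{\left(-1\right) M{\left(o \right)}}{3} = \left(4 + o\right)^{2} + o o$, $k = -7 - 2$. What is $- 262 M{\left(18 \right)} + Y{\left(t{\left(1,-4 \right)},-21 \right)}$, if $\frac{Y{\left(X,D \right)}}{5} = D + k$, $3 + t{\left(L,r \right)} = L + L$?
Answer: $634938$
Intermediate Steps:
$k = -9$
$t{\left(L,r \right)} = -3 + 2 L$ ($t{\left(L,r \right)} = -3 + \left(L + L\right) = -3 + 2 L$)
$M{\left(o \right)} = - 3 o^{2} - 3 \left(4 + o\right)^{2}$ ($M{\left(o \right)} = - 3 \left(\left(4 + o\right)^{2} + o o\right) = - 3 \left(\left(4 + o\right)^{2} + o^{2}\right) = - 3 \left(o^{2} + \left(4 + o\right)^{2}\right) = - 3 o^{2} - 3 \left(4 + o\right)^{2}$)
$Y{\left(X,D \right)} = -45 + 5 D$ ($Y{\left(X,D \right)} = 5 \left(D - 9\right) = 5 \left(-9 + D\right) = -45 + 5 D$)
$- 262 M{\left(18 \right)} + Y{\left(t{\left(1,-4 \right)},-21 \right)} = - 262 \left(- 3 \cdot 18^{2} - 3 \left(4 + 18\right)^{2}\right) + \left(-45 + 5 \left(-21\right)\right) = - 262 \left(\left(-3\right) 324 - 3 \cdot 22^{2}\right) - 150 = - 262 \left(-972 - 1452\right) - 150 = \left(-262\right) \left(-2424\right) - 150 = 635088 - 150 = 634938$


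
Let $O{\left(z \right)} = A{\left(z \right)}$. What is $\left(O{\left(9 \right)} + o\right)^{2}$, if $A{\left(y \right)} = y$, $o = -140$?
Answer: $17161$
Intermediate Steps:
$O{\left(z \right)} = z$
$\left(O{\left(9 \right)} + o\right)^{2} = \left(9 - 140\right)^{2} = \left(-131\right)^{2} = 17161$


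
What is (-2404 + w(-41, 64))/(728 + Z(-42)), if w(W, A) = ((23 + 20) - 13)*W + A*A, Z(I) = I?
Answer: 33/49 ≈ 0.67347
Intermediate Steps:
w(W, A) = A² + 30*W (w(W, A) = (43 - 13)*W + A² = 30*W + A² = A² + 30*W)
(-2404 + w(-41, 64))/(728 + Z(-42)) = (-2404 + (64² + 30*(-41)))/(728 - 42) = (-2404 + (4096 - 1230))/686 = (-2404 + 2866)*(1/686) = 462*(1/686) = 33/49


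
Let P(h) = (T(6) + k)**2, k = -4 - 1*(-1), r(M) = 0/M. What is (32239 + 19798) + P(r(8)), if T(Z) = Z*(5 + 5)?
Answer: 55286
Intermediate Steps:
T(Z) = 10*Z (T(Z) = Z*10 = 10*Z)
r(M) = 0
k = -3 (k = -4 + 1 = -3)
P(h) = 3249 (P(h) = (10*6 - 3)**2 = (60 - 3)**2 = 57**2 = 3249)
(32239 + 19798) + P(r(8)) = (32239 + 19798) + 3249 = 52037 + 3249 = 55286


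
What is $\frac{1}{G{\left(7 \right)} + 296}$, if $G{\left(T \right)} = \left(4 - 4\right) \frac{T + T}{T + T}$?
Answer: $\frac{1}{296} \approx 0.0033784$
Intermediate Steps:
$G{\left(T \right)} = 0$ ($G{\left(T \right)} = \left(4 - 4\right) \frac{2 T}{2 T} = 0 \cdot 2 T \frac{1}{2 T} = 0 \cdot 1 = 0$)
$\frac{1}{G{\left(7 \right)} + 296} = \frac{1}{0 + 296} = \frac{1}{296}$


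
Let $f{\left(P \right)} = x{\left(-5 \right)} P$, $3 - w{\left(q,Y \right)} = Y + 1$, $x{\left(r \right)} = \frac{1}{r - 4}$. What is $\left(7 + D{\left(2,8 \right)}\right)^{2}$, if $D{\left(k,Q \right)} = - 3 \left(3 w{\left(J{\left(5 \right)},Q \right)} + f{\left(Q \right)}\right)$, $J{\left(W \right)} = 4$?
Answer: $\frac{36481}{9} \approx 4053.4$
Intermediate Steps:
$x{\left(r \right)} = \frac{1}{-4 + r}$
$w{\left(q,Y \right)} = 2 - Y$ ($w{\left(q,Y \right)} = 3 - \left(Y + 1\right) = 3 - \left(1 + Y\right) = 2 - Y$)
$f{\left(P \right)} = - \frac{P}{9}$ ($f{\left(P \right)} = \frac{P}{-4 - 5} = \frac{P}{-9} = - \frac{P}{9}$)
$D{\left(k,Q \right)} = -18 + \frac{28 Q}{3}$ ($D{\left(k,Q \right)} = - 3 \left(3 \left(2 - Q\right) - \frac{Q}{9}\right) = - 3 \left(\left(6 - 3 Q\right) - \frac{Q}{9}\right) = - 3 \left(6 - \frac{28 Q}{9}\right) = -18 + \frac{28 Q}{3}$)
$\left(7 + D{\left(2,8 \right)}\right)^{2} = \left(7 + \left(-18 + \frac{28}{3} \cdot 8\right)\right)^{2} = \left(7 + \left(-18 + \frac{224}{3}\right)\right)^{2} = \left(7 + \frac{170}{3}\right)^{2} = \left(\frac{191}{3}\right)^{2} = \frac{36481}{9}$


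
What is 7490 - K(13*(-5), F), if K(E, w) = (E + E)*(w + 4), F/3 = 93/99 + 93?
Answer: 491110/11 ≈ 44646.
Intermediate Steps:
F = 3100/11 (F = 3*(93/99 + 93) = 3*(93*(1/99) + 93) = 3*(31/33 + 93) = 3*(3100/33) = 3100/11 ≈ 281.82)
K(E, w) = 2*E*(4 + w) (K(E, w) = (2*E)*(4 + w) = 2*E*(4 + w))
7490 - K(13*(-5), F) = 7490 - 2*13*(-5)*(4 + 3100/11) = 7490 - 2*(-65)*3144/11 = 7490 - 1*(-408720/11) = 7490 + 408720/11 = 491110/11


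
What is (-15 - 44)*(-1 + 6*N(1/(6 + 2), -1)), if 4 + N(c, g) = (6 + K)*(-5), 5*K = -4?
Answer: 10679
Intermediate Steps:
K = -⅘ (K = (⅕)*(-4) = -⅘ ≈ -0.80000)
N(c, g) = -30 (N(c, g) = -4 + (6 - ⅘)*(-5) = -4 + (26/5)*(-5) = -4 - 26 = -30)
(-15 - 44)*(-1 + 6*N(1/(6 + 2), -1)) = (-15 - 44)*(-1 + 6*(-30)) = -59*(-1 - 180) = -59*(-181) = 10679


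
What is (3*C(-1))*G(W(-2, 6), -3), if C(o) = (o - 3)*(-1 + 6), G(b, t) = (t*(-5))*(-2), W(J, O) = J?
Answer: 1800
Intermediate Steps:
G(b, t) = 10*t (G(b, t) = -5*t*(-2) = 10*t)
C(o) = -15 + 5*o (C(o) = (-3 + o)*5 = -15 + 5*o)
(3*C(-1))*G(W(-2, 6), -3) = (3*(-15 + 5*(-1)))*(10*(-3)) = (3*(-15 - 5))*(-30) = (3*(-20))*(-30) = -60*(-30) = 1800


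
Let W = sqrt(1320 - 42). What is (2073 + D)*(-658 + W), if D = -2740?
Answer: 438886 - 2001*sqrt(142) ≈ 4.1504e+5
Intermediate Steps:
W = 3*sqrt(142) (W = sqrt(1278) = 3*sqrt(142) ≈ 35.749)
(2073 + D)*(-658 + W) = (2073 - 2740)*(-658 + 3*sqrt(142)) = -667*(-658 + 3*sqrt(142)) = 438886 - 2001*sqrt(142)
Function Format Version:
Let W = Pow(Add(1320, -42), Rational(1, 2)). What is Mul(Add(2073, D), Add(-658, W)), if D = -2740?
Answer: Add(438886, Mul(-2001, Pow(142, Rational(1, 2)))) ≈ 4.1504e+5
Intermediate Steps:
W = Mul(3, Pow(142, Rational(1, 2))) (W = Pow(1278, Rational(1, 2)) = Mul(3, Pow(142, Rational(1, 2))) ≈ 35.749)
Mul(Add(2073, D), Add(-658, W)) = Mul(Add(2073, -2740), Add(-658, Mul(3, Pow(142, Rational(1, 2))))) = Mul(-667, Add(-658, Mul(3, Pow(142, Rational(1, 2))))) = Add(438886, Mul(-2001, Pow(142, Rational(1, 2))))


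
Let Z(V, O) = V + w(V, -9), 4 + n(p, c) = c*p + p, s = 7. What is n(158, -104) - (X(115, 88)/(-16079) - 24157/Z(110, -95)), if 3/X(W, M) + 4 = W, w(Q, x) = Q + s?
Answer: -2183931991700/135047521 ≈ -16172.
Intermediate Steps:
w(Q, x) = 7 + Q (w(Q, x) = Q + 7 = 7 + Q)
X(W, M) = 3/(-4 + W)
n(p, c) = -4 + p + c*p (n(p, c) = -4 + (c*p + p) = -4 + (p + c*p) = -4 + p + c*p)
Z(V, O) = 7 + 2*V (Z(V, O) = V + (7 + V) = 7 + 2*V)
n(158, -104) - (X(115, 88)/(-16079) - 24157/Z(110, -95)) = (-4 + 158 - 104*158) - ((3/(-4 + 115))/(-16079) - 24157/(7 + 2*110)) = (-4 + 158 - 16432) - ((3/111)*(-1/16079) - 24157/(7 + 220)) = -16278 - ((3*(1/111))*(-1/16079) - 24157/227) = -16278 - ((1/37)*(-1/16079) - 24157*1/227) = -16278 - (-1/594923 - 24157/227) = -16278 - 1*(-14371555138/135047521) = -16278 + 14371555138/135047521 = -2183931991700/135047521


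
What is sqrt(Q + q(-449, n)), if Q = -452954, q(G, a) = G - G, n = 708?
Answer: I*sqrt(452954) ≈ 673.02*I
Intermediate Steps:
q(G, a) = 0
sqrt(Q + q(-449, n)) = sqrt(-452954 + 0) = sqrt(-452954) = I*sqrt(452954)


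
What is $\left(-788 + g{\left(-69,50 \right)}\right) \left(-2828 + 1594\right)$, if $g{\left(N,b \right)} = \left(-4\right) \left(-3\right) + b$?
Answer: $895884$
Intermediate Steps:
$g{\left(N,b \right)} = 12 + b$
$\left(-788 + g{\left(-69,50 \right)}\right) \left(-2828 + 1594\right) = \left(-788 + \left(12 + 50\right)\right) \left(-2828 + 1594\right) = \left(-788 + 62\right) \left(-1234\right) = \left(-726\right) \left(-1234\right) = 895884$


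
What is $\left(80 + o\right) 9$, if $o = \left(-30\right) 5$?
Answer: $-630$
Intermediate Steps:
$o = -150$
$\left(80 + o\right) 9 = \left(80 - 150\right) 9 = \left(-70\right) 9 = -630$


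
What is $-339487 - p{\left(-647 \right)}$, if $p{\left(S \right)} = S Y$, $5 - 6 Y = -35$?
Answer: $- \frac{1005521}{3} \approx -3.3517 \cdot 10^{5}$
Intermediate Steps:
$Y = \frac{20}{3}$ ($Y = \frac{5}{6} - - \frac{35}{6} = \frac{5}{6} + \frac{35}{6} = \frac{20}{3} \approx 6.6667$)
$p{\left(S \right)} = \frac{20 S}{3}$ ($p{\left(S \right)} = S \frac{20}{3} = \frac{20 S}{3}$)
$-339487 - p{\left(-647 \right)} = -339487 - \frac{20}{3} \left(-647\right) = -339487 - - \frac{12940}{3} = -339487 + \frac{12940}{3} = - \frac{1005521}{3}$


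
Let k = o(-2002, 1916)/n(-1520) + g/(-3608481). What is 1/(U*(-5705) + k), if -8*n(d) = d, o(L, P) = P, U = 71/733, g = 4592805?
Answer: -83758858145/45547018295822 ≈ -0.0018390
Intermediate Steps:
U = 71/733 (U = 71*(1/733) = 71/733 ≈ 0.096862)
n(d) = -d/8
k = 1006869441/114268565 (k = 1916/((-⅛*(-1520))) + 4592805/(-3608481) = 1916/190 + 4592805*(-1/3608481) = 1916*(1/190) - 1530935/1202827 = 958/95 - 1530935/1202827 = 1006869441/114268565 ≈ 8.8114)
1/(U*(-5705) + k) = 1/((71/733)*(-5705) + 1006869441/114268565) = 1/(-405055/733 + 1006869441/114268565) = 1/(-45547018295822/83758858145) = -83758858145/45547018295822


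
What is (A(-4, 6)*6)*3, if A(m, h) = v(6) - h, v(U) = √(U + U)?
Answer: -108 + 36*√3 ≈ -45.646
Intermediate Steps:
v(U) = √2*√U (v(U) = √(2*U) = √2*√U)
A(m, h) = -h + 2*√3 (A(m, h) = √2*√6 - h = 2*√3 - h = -h + 2*√3)
(A(-4, 6)*6)*3 = ((-1*6 + 2*√3)*6)*3 = ((-6 + 2*√3)*6)*3 = (-36 + 12*√3)*3 = -108 + 36*√3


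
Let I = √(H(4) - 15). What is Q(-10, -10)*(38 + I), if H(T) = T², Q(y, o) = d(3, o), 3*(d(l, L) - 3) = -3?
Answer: 78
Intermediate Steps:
d(l, L) = 2 (d(l, L) = 3 + (⅓)*(-3) = 3 - 1 = 2)
Q(y, o) = 2
I = 1 (I = √(4² - 15) = √(16 - 15) = √1 = 1)
Q(-10, -10)*(38 + I) = 2*(38 + 1) = 2*39 = 78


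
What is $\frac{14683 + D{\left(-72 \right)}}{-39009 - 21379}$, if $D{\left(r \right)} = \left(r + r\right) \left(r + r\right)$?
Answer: $- \frac{35419}{60388} \approx -0.58652$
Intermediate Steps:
$D{\left(r \right)} = 4 r^{2}$ ($D{\left(r \right)} = 2 r 2 r = 4 r^{2}$)
$\frac{14683 + D{\left(-72 \right)}}{-39009 - 21379} = \frac{14683 + 4 \left(-72\right)^{2}}{-39009 - 21379} = \frac{14683 + 4 \cdot 5184}{-60388} = \left(14683 + 20736\right) \left(- \frac{1}{60388}\right) = 35419 \left(- \frac{1}{60388}\right) = - \frac{35419}{60388}$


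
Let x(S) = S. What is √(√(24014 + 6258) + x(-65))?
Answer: √(-65 + 8*√473) ≈ 10.440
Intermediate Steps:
√(√(24014 + 6258) + x(-65)) = √(√(24014 + 6258) - 65) = √(√30272 - 65) = √(8*√473 - 65) = √(-65 + 8*√473)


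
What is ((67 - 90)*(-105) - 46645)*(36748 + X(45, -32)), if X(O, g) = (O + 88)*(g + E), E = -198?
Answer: -272368340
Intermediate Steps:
X(O, g) = (-198 + g)*(88 + O) (X(O, g) = (O + 88)*(g - 198) = (88 + O)*(-198 + g) = (-198 + g)*(88 + O))
((67 - 90)*(-105) - 46645)*(36748 + X(45, -32)) = ((67 - 90)*(-105) - 46645)*(36748 + (-17424 - 198*45 + 88*(-32) + 45*(-32))) = (-23*(-105) - 46645)*(36748 + (-17424 - 8910 - 2816 - 1440)) = (2415 - 46645)*(36748 - 30590) = -44230*6158 = -272368340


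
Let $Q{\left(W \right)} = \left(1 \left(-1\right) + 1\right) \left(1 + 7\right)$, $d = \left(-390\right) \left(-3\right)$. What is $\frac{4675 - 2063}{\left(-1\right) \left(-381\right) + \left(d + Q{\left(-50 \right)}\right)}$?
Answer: $\frac{2612}{1551} \approx 1.6841$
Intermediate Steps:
$d = 1170$
$Q{\left(W \right)} = 0$ ($Q{\left(W \right)} = \left(-1 + 1\right) 8 = 0 \cdot 8 = 0$)
$\frac{4675 - 2063}{\left(-1\right) \left(-381\right) + \left(d + Q{\left(-50 \right)}\right)} = \frac{4675 - 2063}{\left(-1\right) \left(-381\right) + \left(1170 + 0\right)} = \frac{2612}{381 + 1170} = \frac{2612}{1551}$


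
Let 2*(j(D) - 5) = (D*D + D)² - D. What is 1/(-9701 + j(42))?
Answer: 1/1621101 ≈ 6.1686e-7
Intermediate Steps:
j(D) = 5 + (D + D²)²/2 - D/2 (j(D) = 5 + ((D*D + D)² - D)/2 = 5 + ((D² + D)² - D)/2 = 5 + ((D + D²)² - D)/2 = 5 + ((D + D²)²/2 - D/2) = 5 + (D + D²)²/2 - D/2)
1/(-9701 + j(42)) = 1/(-9701 + (5 - ½*42 + (½)*42²*(1 + 42)²)) = 1/(-9701 + (5 - 21 + (½)*1764*43²)) = 1/(-9701 + (5 - 21 + (½)*1764*1849)) = 1/(-9701 + (5 - 21 + 1630818)) = 1/(-9701 + 1630802) = 1/1621101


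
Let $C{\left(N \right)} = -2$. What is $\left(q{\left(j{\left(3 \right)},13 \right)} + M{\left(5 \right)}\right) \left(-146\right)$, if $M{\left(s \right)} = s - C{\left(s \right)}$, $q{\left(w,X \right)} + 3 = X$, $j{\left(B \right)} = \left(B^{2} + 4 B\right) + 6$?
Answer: $-2482$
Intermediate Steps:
$j{\left(B \right)} = 6 + B^{2} + 4 B$
$q{\left(w,X \right)} = -3 + X$
$M{\left(s \right)} = 2 + s$ ($M{\left(s \right)} = s - -2 = s + 2 = 2 + s$)
$\left(q{\left(j{\left(3 \right)},13 \right)} + M{\left(5 \right)}\right) \left(-146\right) = \left(\left(-3 + 13\right) + \left(2 + 5\right)\right) \left(-146\right) = \left(10 + 7\right) \left(-146\right) = 17 \left(-146\right) = -2482$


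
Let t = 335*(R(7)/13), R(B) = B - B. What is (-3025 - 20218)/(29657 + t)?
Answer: -23243/29657 ≈ -0.78373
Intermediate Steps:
R(B) = 0
t = 0 (t = 335*(0/13) = 335*(0*(1/13)) = 335*0 = 0)
(-3025 - 20218)/(29657 + t) = (-3025 - 20218)/(29657 + 0) = -23243/29657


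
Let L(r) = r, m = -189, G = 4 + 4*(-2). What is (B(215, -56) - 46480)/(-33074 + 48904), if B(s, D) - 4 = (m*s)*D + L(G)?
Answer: 222908/1583 ≈ 140.81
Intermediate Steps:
G = -4 (G = 4 - 8 = -4)
B(s, D) = -189*D*s (B(s, D) = 4 + ((-189*s)*D - 4) = 4 + (-189*D*s - 4) = 4 + (-4 - 189*D*s) = -189*D*s)
(B(215, -56) - 46480)/(-33074 + 48904) = (-189*(-56)*215 - 46480)/(-33074 + 48904) = (2275560 - 46480)/15830 = 2229080*(1/15830) = 222908/1583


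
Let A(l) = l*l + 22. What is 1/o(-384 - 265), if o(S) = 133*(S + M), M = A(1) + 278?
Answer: -1/46284 ≈ -2.1606e-5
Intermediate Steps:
A(l) = 22 + l**2 (A(l) = l**2 + 22 = 22 + l**2)
M = 301 (M = (22 + 1**2) + 278 = (22 + 1) + 278 = 23 + 278 = 301)
o(S) = 40033 + 133*S (o(S) = 133*(S + 301) = 133*(301 + S) = 40033 + 133*S)
1/o(-384 - 265) = 1/(40033 + 133*(-384 - 265)) = 1/(40033 + 133*(-649)) = 1/(40033 - 86317) = 1/(-46284) = -1/46284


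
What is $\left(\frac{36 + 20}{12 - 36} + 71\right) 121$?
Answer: $\frac{24926}{3} \approx 8308.7$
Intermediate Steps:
$\left(\frac{36 + 20}{12 - 36} + 71\right) 121 = \left(\frac{56}{-24} + 71\right) 121 = \left(56 \left(- \frac{1}{24}\right) + 71\right) 121 = \left(- \frac{7}{3} + 71\right) 121 = \frac{206}{3} \cdot 121 = \frac{24926}{3}$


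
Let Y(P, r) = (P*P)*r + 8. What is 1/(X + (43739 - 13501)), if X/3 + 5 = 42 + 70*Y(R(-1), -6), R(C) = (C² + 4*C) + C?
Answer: 1/11869 ≈ 8.4253e-5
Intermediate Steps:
R(C) = C² + 5*C
Y(P, r) = 8 + r*P² (Y(P, r) = P²*r + 8 = r*P² + 8 = 8 + r*P²)
X = -18369 (X = -15 + 3*(42 + 70*(8 - 6*(5 - 1)²)) = -15 + 3*(42 + 70*(8 - 6*(-1*4)²)) = -15 + 3*(42 + 70*(8 - 6*(-4)²)) = -15 + 3*(42 + 70*(8 - 6*16)) = -15 + 3*(42 + 70*(8 - 96)) = -15 + 3*(42 + 70*(-88)) = -15 + 3*(42 - 6160) = -15 + 3*(-6118) = -15 - 18354 = -18369)
1/(X + (43739 - 13501)) = 1/(-18369 + (43739 - 13501)) = 1/(-18369 + 30238) = 1/11869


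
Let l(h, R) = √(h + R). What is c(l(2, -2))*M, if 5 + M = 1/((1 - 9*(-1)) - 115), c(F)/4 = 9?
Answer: -6312/35 ≈ -180.34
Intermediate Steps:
l(h, R) = √(R + h)
c(F) = 36 (c(F) = 4*9 = 36)
M = -526/105 (M = -5 + 1/((1 - 9*(-1)) - 115) = -5 + 1/((1 + 9) - 115) = -5 + 1/(10 - 115) = -5 + 1/(-105) = -5 - 1/105 = -526/105 ≈ -5.0095)
c(l(2, -2))*M = 36*(-526/105) = -6312/35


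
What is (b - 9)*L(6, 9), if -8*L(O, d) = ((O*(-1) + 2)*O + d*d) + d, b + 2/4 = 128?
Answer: -7821/8 ≈ -977.63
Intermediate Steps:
b = 255/2 (b = -½ + 128 = 255/2 ≈ 127.50)
L(O, d) = -d/8 - d²/8 - O*(2 - O)/8 (L(O, d) = -(((O*(-1) + 2)*O + d*d) + d)/8 = -(((-O + 2)*O + d²) + d)/8 = -(((2 - O)*O + d²) + d)/8 = -((O*(2 - O) + d²) + d)/8 = -((d² + O*(2 - O)) + d)/8 = -(d + d² + O*(2 - O))/8 = -d/8 - d²/8 - O*(2 - O)/8)
(b - 9)*L(6, 9) = (255/2 - 9)*(-¼*6 - ⅛*9 - ⅛*9² + (⅛)*6²) = 237*(-3/2 - 9/8 - ⅛*81 + (⅛)*36)/2 = 237*(-3/2 - 9/8 - 81/8 + 9/2)/2 = (237/2)*(-33/4) = -7821/8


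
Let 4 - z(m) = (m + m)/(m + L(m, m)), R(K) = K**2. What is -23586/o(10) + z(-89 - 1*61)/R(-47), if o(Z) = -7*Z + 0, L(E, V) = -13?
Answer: 4246282451/12602345 ≈ 336.94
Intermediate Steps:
o(Z) = -7*Z
z(m) = 4 - 2*m/(-13 + m) (z(m) = 4 - (m + m)/(m - 13) = 4 - 2*m/(-13 + m))
-23586/o(10) + z(-89 - 1*61)/R(-47) = -23586/((-7*10)) + (2*(-26 + (-89 - 1*61))/(-13 + (-89 - 1*61)))/((-47)**2) = -23586/(-70) + (2*(-26 + (-89 - 61))/(-13 + (-89 - 61)))/2209 = -23586*(-1/70) + (2*(-26 - 150)/(-13 - 150))*(1/2209) = 11793/35 + (2*(-176)/(-163))*(1/2209) = 11793/35 + (2*(-1/163)*(-176))*(1/2209) = 11793/35 + (352/163)*(1/2209) = 11793/35 + 352/360067 = 4246282451/12602345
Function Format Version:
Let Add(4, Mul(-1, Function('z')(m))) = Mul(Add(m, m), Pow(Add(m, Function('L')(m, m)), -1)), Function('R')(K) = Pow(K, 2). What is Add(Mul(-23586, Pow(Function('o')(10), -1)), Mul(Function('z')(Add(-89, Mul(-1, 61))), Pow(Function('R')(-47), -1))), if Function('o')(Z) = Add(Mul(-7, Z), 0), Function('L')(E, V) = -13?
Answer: Rational(4246282451, 12602345) ≈ 336.94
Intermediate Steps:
Function('o')(Z) = Mul(-7, Z)
Function('z')(m) = Add(4, Mul(-2, m, Pow(Add(-13, m), -1))) (Function('z')(m) = Add(4, Mul(-1, Mul(Add(m, m), Pow(Add(m, -13), -1)))) = Add(4, Mul(-1, Mul(Mul(2, m), Pow(Add(-13, m), -1)))) = Add(4, Mul(-1, Mul(2, m, Pow(Add(-13, m), -1)))) = Add(4, Mul(-2, m, Pow(Add(-13, m), -1))))
Add(Mul(-23586, Pow(Function('o')(10), -1)), Mul(Function('z')(Add(-89, Mul(-1, 61))), Pow(Function('R')(-47), -1))) = Add(Mul(-23586, Pow(Mul(-7, 10), -1)), Mul(Mul(2, Pow(Add(-13, Add(-89, Mul(-1, 61))), -1), Add(-26, Add(-89, Mul(-1, 61)))), Pow(Pow(-47, 2), -1))) = Add(Mul(-23586, Pow(-70, -1)), Mul(Mul(2, Pow(Add(-13, Add(-89, -61)), -1), Add(-26, Add(-89, -61))), Pow(2209, -1))) = Add(Mul(-23586, Rational(-1, 70)), Mul(Mul(2, Pow(Add(-13, -150), -1), Add(-26, -150)), Rational(1, 2209))) = Add(Rational(11793, 35), Mul(Mul(2, Pow(-163, -1), -176), Rational(1, 2209))) = Add(Rational(11793, 35), Mul(Mul(2, Rational(-1, 163), -176), Rational(1, 2209))) = Add(Rational(11793, 35), Mul(Rational(352, 163), Rational(1, 2209))) = Add(Rational(11793, 35), Rational(352, 360067)) = Rational(4246282451, 12602345)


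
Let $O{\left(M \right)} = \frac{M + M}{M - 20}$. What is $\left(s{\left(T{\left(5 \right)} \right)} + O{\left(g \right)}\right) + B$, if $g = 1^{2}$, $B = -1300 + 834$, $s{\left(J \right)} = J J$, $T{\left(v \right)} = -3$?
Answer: $- \frac{8685}{19} \approx -457.11$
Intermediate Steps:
$s{\left(J \right)} = J^{2}$
$B = -466$
$g = 1$
$O{\left(M \right)} = \frac{2 M}{-20 + M}$
$\left(s{\left(T{\left(5 \right)} \right)} + O{\left(g \right)}\right) + B = \left(\left(-3\right)^{2} + 2 \cdot 1 \frac{1}{-20 + 1}\right) - 466 = \left(9 + 2 \cdot 1 \frac{1}{-19}\right) - 466 = \left(9 + 2 \cdot 1 \left(- \frac{1}{19}\right)\right) - 466 = \left(9 - \frac{2}{19}\right) - 466 = \frac{169}{19} - 466 = - \frac{8685}{19}$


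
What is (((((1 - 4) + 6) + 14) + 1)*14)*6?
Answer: 1512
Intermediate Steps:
(((((1 - 4) + 6) + 14) + 1)*14)*6 = ((((-3 + 6) + 14) + 1)*14)*6 = (((3 + 14) + 1)*14)*6 = ((17 + 1)*14)*6 = (18*14)*6 = 252*6 = 1512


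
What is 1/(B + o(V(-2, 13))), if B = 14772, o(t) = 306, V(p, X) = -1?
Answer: 1/15078 ≈ 6.6322e-5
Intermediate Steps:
1/(B + o(V(-2, 13))) = 1/(14772 + 306) = 1/15078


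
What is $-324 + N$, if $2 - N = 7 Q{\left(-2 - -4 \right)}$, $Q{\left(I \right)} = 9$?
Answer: $-385$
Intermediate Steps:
$N = -61$ ($N = 2 - 7 \cdot 9 = 2 - 63 = -61$)
$-324 + N = -324 - 61 = -385$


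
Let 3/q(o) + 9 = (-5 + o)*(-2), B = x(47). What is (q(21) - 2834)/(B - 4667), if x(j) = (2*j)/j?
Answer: 116197/191265 ≈ 0.60752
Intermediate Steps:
x(j) = 2
B = 2
q(o) = 3/(1 - 2*o) (q(o) = 3/(-9 + (-5 + o)*(-2)) = 3/(-9 + (10 - 2*o)) = 3/(1 - 2*o))
(q(21) - 2834)/(B - 4667) = (-3/(-1 + 2*21) - 2834)/(2 - 4667) = (-3/(-1 + 42) - 2834)/(-4665) = (-3/41 - 2834)*(-1/4665) = -116197/41*(-1/4665) = 116197/191265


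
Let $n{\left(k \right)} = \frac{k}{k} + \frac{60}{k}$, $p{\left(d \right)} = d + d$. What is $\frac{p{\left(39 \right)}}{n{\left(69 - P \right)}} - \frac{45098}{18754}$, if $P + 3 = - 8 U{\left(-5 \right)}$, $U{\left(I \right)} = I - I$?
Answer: $\frac{4140397}{103147} \approx 40.141$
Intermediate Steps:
$U{\left(I \right)} = 0$
$p{\left(d \right)} = 2 d$
$P = -3$ ($P = -3 - 0 = -3 + 0 = -3$)
$n{\left(k \right)} = 1 + \frac{60}{k}$
$\frac{p{\left(39 \right)}}{n{\left(69 - P \right)}} - \frac{45098}{18754} = \frac{2 \cdot 39}{\frac{1}{69 - -3} \left(60 + \left(69 - -3\right)\right)} - \frac{45098}{18754} = \frac{78}{\frac{1}{69 + 3} \left(60 + \left(69 + 3\right)\right)} - \frac{22549}{9377} = \frac{78}{\frac{1}{72} \left(60 + 72\right)} - \frac{22549}{9377} = \frac{78}{\frac{1}{72} \cdot 132} - \frac{22549}{9377} = \frac{78}{\frac{11}{6}} - \frac{22549}{9377} = 78 \cdot \frac{6}{11} - \frac{22549}{9377} = \frac{468}{11} - \frac{22549}{9377} = \frac{4140397}{103147}$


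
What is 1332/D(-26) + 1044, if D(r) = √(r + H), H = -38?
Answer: 1044 - 333*I/2 ≈ 1044.0 - 166.5*I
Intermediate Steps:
D(r) = √(-38 + r) (D(r) = √(r - 38) = √(-38 + r))
1332/D(-26) + 1044 = 1332/√(-38 - 26) + 1044 = 1332/√(-64) + 1044 = 1332/(8*I) + 1044 = -I/8*1332 + 1044 = -333*I/2 + 1044 = 1044 - 333*I/2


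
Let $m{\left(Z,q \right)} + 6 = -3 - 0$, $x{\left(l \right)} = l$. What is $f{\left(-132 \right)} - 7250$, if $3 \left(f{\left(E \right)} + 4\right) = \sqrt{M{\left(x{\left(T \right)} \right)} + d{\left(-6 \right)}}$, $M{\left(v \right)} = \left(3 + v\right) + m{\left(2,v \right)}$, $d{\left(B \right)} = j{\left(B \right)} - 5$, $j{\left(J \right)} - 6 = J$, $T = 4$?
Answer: $-7254 + \frac{i \sqrt{7}}{3} \approx -7254.0 + 0.88192 i$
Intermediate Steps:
$m{\left(Z,q \right)} = -9$ ($m{\left(Z,q \right)} = -6 - 3 = -9$)
$j{\left(J \right)} = 6 + J$
$d{\left(B \right)} = 1 + B$ ($d{\left(B \right)} = \left(6 + B\right) - 5 = 1 + B$)
$M{\left(v \right)} = -6 + v$ ($M{\left(v \right)} = \left(3 + v\right) - 9 = -6 + v$)
$f{\left(E \right)} = -4 + \frac{i \sqrt{7}}{3}$ ($f{\left(E \right)} = -4 + \frac{\sqrt{\left(-6 + 4\right) + \left(1 - 6\right)}}{3} = -4 + \frac{\sqrt{-2 - 5}}{3} = -4 + \frac{\sqrt{-7}}{3} = -4 + \frac{i \sqrt{7}}{3}$)
$f{\left(-132 \right)} - 7250 = \left(-4 + \frac{i \sqrt{7}}{3}\right) - 7250 = -7254 + \frac{i \sqrt{7}}{3}$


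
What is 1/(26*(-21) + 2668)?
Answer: 1/2122 ≈ 0.00047125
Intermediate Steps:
1/(26*(-21) + 2668) = 1/(-546 + 2668) = 1/2122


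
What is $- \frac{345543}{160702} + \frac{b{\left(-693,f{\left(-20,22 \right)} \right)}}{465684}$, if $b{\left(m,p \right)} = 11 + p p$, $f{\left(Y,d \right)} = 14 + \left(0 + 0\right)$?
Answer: $- \frac{26813430183}{12472725028} \approx -2.1498$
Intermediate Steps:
$f{\left(Y,d \right)} = 14$ ($f{\left(Y,d \right)} = 14 + 0 = 14$)
$b{\left(m,p \right)} = 11 + p^{2}$
$- \frac{345543}{160702} + \frac{b{\left(-693,f{\left(-20,22 \right)} \right)}}{465684} = - \frac{345543}{160702} + \frac{11 + 14^{2}}{465684} = \left(-345543\right) \frac{1}{160702} + \left(11 + 196\right) \frac{1}{465684} = - \frac{345543}{160702} + 207 \cdot \frac{1}{465684} = - \frac{345543}{160702} + \frac{69}{155228} = - \frac{26813430183}{12472725028}$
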